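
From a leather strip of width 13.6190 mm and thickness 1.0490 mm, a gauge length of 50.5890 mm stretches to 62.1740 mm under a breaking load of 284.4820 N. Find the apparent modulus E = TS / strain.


TS = F / (w * t) = 284.4820 / (13.6190 * 1.0490) = 19.9129 N/mm^2
strain = (Lf - L0) / L0 = (62.1740 - 50.5890) / 50.5890 = 0.2290
E = TS / strain = 19.9129 / 0.2290 = 86.9549 N/mm^2


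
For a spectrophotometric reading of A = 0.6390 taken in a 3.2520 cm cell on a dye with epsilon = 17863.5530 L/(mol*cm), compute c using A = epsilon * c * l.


Formula: c = A / (epsilon * l)
Substituting: c = 0.6390 / (17863.5530 * 3.2520)
Result: 1.1000e-05 mol/L


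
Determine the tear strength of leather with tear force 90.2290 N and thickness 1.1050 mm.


Formula: Tear strength = force / thickness
Substituting: Tear strength = 90.2290 / 1.1050
Result: 81.6552 N/mm


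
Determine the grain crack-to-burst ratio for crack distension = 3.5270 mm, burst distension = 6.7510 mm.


Formula: Ratio = crack / burst
Substituting: Ratio = 3.5270 / 6.7510
Result: 0.5224


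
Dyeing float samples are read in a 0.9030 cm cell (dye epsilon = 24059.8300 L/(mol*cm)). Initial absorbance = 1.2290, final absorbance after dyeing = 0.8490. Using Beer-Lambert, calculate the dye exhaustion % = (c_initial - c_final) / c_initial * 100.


c_initial = A_i / (epsilon * l) = 1.2290 / (24059.8300 * 0.9030) = 5.6568e-05 mol/L
c_final = A_f / (epsilon * l) = 0.8490 / (24059.8300 * 0.9030) = 3.9078e-05 mol/L
Exhaustion = (c_initial - c_final) / c_initial * 100 = (5.6568e-05 - 3.9078e-05) / 5.6568e-05 * 100 = 30.9194 %


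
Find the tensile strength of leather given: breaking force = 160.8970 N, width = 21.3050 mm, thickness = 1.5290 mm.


Formula: TS = force / (width * thickness)
Substituting: TS = 160.8970 / (21.3050 * 1.5290)
Result: 4.9392 N/mm^2


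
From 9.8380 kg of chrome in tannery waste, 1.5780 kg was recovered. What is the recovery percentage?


Formula: Recovery = recovered / input * 100
Substituting: Recovery = 1.5780 / 9.8380 * 100
Result: 16.0398 %


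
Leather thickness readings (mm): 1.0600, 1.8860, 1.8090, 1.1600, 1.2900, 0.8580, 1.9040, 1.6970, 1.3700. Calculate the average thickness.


Formula: Average = sum / n
Substituting: Average = 13.0340 / 9
Result: 1.4482 mm


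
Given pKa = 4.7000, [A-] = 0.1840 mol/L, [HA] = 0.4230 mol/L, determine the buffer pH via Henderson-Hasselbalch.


ratio = [A-] / [HA] = 0.1840 / 0.4230 = 0.4350
log10(ratio) = -0.3615
pH = pKa + log10(ratio) = 4.7000 - 0.3615 = 4.3385


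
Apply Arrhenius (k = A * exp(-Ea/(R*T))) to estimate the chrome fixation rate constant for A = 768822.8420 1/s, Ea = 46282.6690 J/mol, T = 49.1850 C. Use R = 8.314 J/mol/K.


T_K = T_C + 273.15 = 49.1850 + 273.15 = 322.3350 K
exponent = -Ea / (R * T_K) = -46282.6690 / (8.314 * 322.3350) = -17.2703
k = A * exp(exponent) = 768822.8420 * exp(-17.2703) = 0.0242892 1/s


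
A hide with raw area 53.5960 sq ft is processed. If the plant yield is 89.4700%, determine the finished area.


Formula: finished = raw * yield / 100
Substituting: finished = 53.5960 * 89.4700 / 100
Result: 47.9523 sq ft


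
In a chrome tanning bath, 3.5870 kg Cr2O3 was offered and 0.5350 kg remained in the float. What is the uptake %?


Formula: Uptake = (offered - residual) / offered * 100
Substituting: Uptake = (3.5870 - 0.5350) / 3.5870 * 100
Result: 85.0850 %


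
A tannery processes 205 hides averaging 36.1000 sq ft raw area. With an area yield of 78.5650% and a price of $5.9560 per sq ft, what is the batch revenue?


Raw_total = N * avg_area = 205 * 36.1000 = 7400.5000 sq ft
Finished = Raw_total * yield / 100 = 7400.5000 * 78.5650 / 100 = 5814.2028 sq ft
Value = Finished * price = 5814.2028 * 5.9560 = 34629.3920 $


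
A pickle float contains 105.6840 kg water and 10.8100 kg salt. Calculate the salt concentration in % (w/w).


Formula: Conc = salt / (water + salt) * 100
Substituting: Conc = 10.8100 / (105.6840 + 10.8100) * 100
Result: 9.2794 %


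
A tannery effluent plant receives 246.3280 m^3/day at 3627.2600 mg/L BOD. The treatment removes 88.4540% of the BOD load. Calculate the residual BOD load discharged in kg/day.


Load_in = volume * conc / 1000 = 246.3280 * 3627.2600 / 1000 = 893.4957 kg/day
Removed = Load_in * eff / 100 = 893.4957 * 88.4540 / 100 = 790.3327 kg/day
Load_out = Load_in - Removed = 893.4957 - 790.3327 = 103.1630 kg/day


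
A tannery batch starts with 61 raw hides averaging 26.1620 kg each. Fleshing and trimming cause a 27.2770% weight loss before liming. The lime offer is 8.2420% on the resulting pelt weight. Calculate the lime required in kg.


Total_raw = N * avg_wt = 61 * 26.1620 = 1595.8820 kg
Substrate = Total_raw * (1 - loss/100) = 1595.8820 * (1 - 27.2770/100) = 1160.5733 kg
Lime = Substrate * pct / 100 = 1160.5733 * 8.2420 / 100 = 95.6544 kg


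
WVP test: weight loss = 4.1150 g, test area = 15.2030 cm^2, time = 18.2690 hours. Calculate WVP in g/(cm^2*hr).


Formula: WVP = loss / (area * time)
Substituting: WVP = 4.1150 / (15.2030 * 18.2690)
Result: 0.0148158 g/(cm^2*hr)


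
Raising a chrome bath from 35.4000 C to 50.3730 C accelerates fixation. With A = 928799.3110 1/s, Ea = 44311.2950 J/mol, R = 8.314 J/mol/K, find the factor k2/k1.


T1 = 35.4000 + 273.15 = 308.5500 K; T2 = 50.3730 + 273.15 = 323.5230 K
k1 = A * exp(-Ea/(R*T1)) = 928799.3110 * exp(-44311.2950/(8.314*308.5500)) = 0.0292524 1/s
k2 = A * exp(-Ea/(R*T2)) = 928799.3110 * exp(-44311.2950/(8.314*323.5230)) = 0.0650656 1/s
k2/k1 = 0.0650656 / 0.0292524 = 2.2243


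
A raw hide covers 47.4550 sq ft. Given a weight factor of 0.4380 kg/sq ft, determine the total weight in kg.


Formula: Weight = area * weight_per_sqft
Substituting: Weight = 47.4550 * 0.4380
Result: 20.7853 kg


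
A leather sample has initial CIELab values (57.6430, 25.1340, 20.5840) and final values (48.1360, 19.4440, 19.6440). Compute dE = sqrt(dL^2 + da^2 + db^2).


dL = -9.5070, da = -5.6900, db = -0.9400
dE = sqrt((-9.5070)^2 + (-5.6900)^2 + (-0.9400)^2) = 11.1195


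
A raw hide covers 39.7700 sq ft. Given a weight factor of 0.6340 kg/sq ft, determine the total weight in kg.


Formula: Weight = area * weight_per_sqft
Substituting: Weight = 39.7700 * 0.6340
Result: 25.2142 kg


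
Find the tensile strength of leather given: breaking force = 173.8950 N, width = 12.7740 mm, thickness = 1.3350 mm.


Formula: TS = force / (width * thickness)
Substituting: TS = 173.8950 / (12.7740 * 1.3350)
Result: 10.1972 N/mm^2


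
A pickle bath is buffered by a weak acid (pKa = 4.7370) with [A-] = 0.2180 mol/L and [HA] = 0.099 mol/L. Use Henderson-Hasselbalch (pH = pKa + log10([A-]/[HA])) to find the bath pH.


ratio = [A-] / [HA] = 0.2180 / 0.099 = 2.2020
log10(ratio) = 0.3428
pH = pKa + log10(ratio) = 4.7370 + 0.3428 = 5.0798


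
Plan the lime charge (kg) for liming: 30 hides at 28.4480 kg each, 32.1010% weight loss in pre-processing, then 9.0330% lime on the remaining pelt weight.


Total_raw = N * avg_wt = 30 * 28.4480 = 853.4400 kg
Substrate = Total_raw * (1 - loss/100) = 853.4400 * (1 - 32.1010/100) = 579.4772 kg
Lime = Substrate * pct / 100 = 579.4772 * 9.0330 / 100 = 52.3442 kg


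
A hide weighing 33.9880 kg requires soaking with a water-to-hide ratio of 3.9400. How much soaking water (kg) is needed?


Formula: Water = hide_weight * ratio
Substituting: Water = 33.9880 * 3.9400
Result: 133.9127 kg


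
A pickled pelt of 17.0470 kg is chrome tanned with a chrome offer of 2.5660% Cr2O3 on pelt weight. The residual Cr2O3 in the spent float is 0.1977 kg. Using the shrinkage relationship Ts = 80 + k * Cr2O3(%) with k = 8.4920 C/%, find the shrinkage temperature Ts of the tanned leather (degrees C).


Offered = pelt * offer_pct / 100 = 17.0470 * 2.5660 / 100 = 0.4374 kg
Uptake = offered - residual = 0.4374 - 0.1977 = 0.2397 kg
Cr2O3% on pelt = uptake / pelt * 100 = 0.2397 / 17.0470 * 100 = 1.4063 %
Ts = 80 + k * Cr2O3% = 80 + 8.4920 * 1.4063 = 91.9420 C


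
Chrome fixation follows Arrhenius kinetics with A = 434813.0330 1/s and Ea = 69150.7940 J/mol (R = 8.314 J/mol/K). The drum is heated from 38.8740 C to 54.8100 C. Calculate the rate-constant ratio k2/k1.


T1 = 38.8740 + 273.15 = 312.0240 K; T2 = 54.8100 + 273.15 = 327.9600 K
k1 = A * exp(-Ea/(R*T1)) = 434813.0330 * exp(-69150.7940/(8.314*312.0240)) = 1.1525e-06 1/s
k2 = A * exp(-Ea/(R*T2)) = 434813.0330 * exp(-69150.7940/(8.314*327.9600)) = 4.2088e-06 1/s
k2/k1 = 4.2088e-06 / 1.1525e-06 = 3.6520


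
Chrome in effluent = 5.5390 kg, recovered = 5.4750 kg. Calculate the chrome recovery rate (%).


Formula: Recovery = recovered / input * 100
Substituting: Recovery = 5.4750 / 5.5390 * 100
Result: 98.8446 %


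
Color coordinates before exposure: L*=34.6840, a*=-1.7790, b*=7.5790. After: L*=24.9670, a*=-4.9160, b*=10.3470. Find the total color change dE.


dL = -9.7170, da = -3.1370, db = 2.7680
dE = sqrt((-9.7170)^2 + (-3.1370)^2 + 2.7680^2) = 10.5794


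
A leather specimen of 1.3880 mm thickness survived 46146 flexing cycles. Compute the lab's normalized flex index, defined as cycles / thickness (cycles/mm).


Formula: Index = cycles / thickness
Substituting: Index = 46146 / 1.3880
Result: 33246.3977 cycles/mm


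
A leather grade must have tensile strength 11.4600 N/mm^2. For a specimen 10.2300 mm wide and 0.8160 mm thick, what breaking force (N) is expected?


Formula: F = TS * w * t
Substituting: F = 11.4600 * 10.2300 * 0.8160
Result: 95.6644 N


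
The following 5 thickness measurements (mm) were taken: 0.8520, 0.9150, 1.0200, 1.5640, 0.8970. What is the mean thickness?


Formula: Average = sum / n
Substituting: Average = 5.2480 / 5
Result: 1.0496 mm


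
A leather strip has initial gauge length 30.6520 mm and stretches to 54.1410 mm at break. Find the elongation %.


Formula: Elongation = (Lf - L0) / L0 * 100
Substituting: Elongation = (54.1410 - 30.6520) / 30.6520 * 100
Result: 76.6312 %


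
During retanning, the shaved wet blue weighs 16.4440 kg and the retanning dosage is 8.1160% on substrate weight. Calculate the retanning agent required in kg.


Formula: Retan = substrate * pct / 100
Substituting: Retan = 16.4440 * 8.1160 / 100
Result: 1.3346 kg


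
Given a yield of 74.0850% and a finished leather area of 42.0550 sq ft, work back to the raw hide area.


Formula: raw = finished * 100 / yield
Substituting: raw = 42.0550 * 100 / 74.0850
Result: 56.7659 sq ft


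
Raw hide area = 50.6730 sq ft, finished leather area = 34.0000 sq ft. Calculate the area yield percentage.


Formula: Yield = finished / raw * 100
Substituting: Yield = 34.0000 / 50.6730 * 100
Result: 67.0969 %


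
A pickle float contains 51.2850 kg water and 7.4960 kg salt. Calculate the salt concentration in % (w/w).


Formula: Conc = salt / (water + salt) * 100
Substituting: Conc = 7.4960 / (51.2850 + 7.4960) * 100
Result: 12.7524 %


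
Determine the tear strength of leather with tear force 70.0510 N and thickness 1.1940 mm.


Formula: Tear strength = force / thickness
Substituting: Tear strength = 70.0510 / 1.1940
Result: 58.6692 N/mm


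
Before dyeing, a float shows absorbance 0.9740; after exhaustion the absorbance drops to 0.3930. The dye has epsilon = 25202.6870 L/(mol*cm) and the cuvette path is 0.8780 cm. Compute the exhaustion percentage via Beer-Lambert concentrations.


c_initial = A_i / (epsilon * l) = 0.9740 / (25202.6870 * 0.8780) = 4.4017e-05 mol/L
c_final = A_f / (epsilon * l) = 0.3930 / (25202.6870 * 0.8780) = 1.7760e-05 mol/L
Exhaustion = (c_initial - c_final) / c_initial * 100 = (4.4017e-05 - 1.7760e-05) / 4.4017e-05 * 100 = 59.6509 %


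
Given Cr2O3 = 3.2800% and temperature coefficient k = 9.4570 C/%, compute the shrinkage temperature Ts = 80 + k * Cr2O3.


Formula: Ts = 80 + k * Cr2O3
Substituting: Ts = 80 + 9.4570 * 3.2800
Result: 111.0190 C


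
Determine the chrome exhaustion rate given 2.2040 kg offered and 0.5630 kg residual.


Formula: Uptake = (offered - residual) / offered * 100
Substituting: Uptake = (2.2040 - 0.5630) / 2.2040 * 100
Result: 74.4555 %


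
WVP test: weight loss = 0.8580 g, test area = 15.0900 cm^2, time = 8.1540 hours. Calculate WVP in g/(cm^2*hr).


Formula: WVP = loss / (area * time)
Substituting: WVP = 0.8580 / (15.0900 * 8.1540)
Result: 0.00697312 g/(cm^2*hr)


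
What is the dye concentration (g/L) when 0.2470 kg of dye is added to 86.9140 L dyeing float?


Formula: Conc = dye_mass(kg) / volume(L) * 1000
Substituting: Conc = 0.2470 / 86.9140 * 1000
Result: 2.8419 g/L


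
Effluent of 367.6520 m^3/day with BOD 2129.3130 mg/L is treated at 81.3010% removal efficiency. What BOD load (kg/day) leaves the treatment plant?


Load_in = volume * conc / 1000 = 367.6520 * 2129.3130 / 1000 = 782.8462 kg/day
Removed = Load_in * eff / 100 = 782.8462 * 81.3010 / 100 = 636.4618 kg/day
Load_out = Load_in - Removed = 782.8462 - 636.4618 = 146.3844 kg/day


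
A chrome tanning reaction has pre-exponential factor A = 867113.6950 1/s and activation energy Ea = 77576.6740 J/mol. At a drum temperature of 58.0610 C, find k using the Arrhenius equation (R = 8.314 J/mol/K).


T_K = T_C + 273.15 = 58.0610 + 273.15 = 331.2110 K
exponent = -Ea / (R * T_K) = -77576.6740 / (8.314 * 331.2110) = -28.1719
k = A * exp(exponent) = 867113.6950 * exp(-28.1719) = 5.0486e-07 1/s


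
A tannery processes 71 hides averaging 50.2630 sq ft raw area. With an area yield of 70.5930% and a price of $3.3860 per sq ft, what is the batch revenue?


Raw_total = N * avg_area = 71 * 50.2630 = 3568.6730 sq ft
Finished = Raw_total * yield / 100 = 3568.6730 * 70.5930 / 100 = 2519.2333 sq ft
Value = Finished * price = 2519.2333 * 3.3860 = 8530.1241 $


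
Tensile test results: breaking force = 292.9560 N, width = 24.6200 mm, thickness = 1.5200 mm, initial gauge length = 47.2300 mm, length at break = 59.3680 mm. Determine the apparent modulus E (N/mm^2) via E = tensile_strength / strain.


TS = F / (w * t) = 292.9560 / (24.6200 * 1.5200) = 7.8284 N/mm^2
strain = (Lf - L0) / L0 = (59.3680 - 47.2300) / 47.2300 = 0.2570
E = TS / strain = 7.8284 / 0.2570 = 30.4608 N/mm^2


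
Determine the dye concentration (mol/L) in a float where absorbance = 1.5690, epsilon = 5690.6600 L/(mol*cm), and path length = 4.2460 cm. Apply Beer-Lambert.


Formula: c = A / (epsilon * l)
Substituting: c = 1.5690 / (5690.6600 * 4.2460)
Result: 6.4935e-05 mol/L


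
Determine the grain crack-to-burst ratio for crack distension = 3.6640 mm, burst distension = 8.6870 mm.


Formula: Ratio = crack / burst
Substituting: Ratio = 3.6640 / 8.6870
Result: 0.4218


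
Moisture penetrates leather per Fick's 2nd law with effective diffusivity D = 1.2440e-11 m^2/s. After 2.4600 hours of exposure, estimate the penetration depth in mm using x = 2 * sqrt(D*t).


t = 2.4600 hr * 3600 = 8856.0000 s
D * t = 1.2440e-11 * 8856.0000 = 1.1017e-07
x = 2 * sqrt(D*t) = 2 * sqrt(1.1017e-07) = 6.6383e-04 m = 0.6638 mm


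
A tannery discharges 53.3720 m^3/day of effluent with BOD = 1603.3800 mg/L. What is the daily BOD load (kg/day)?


Formula: BOD_load = volume * conc / 1000
Substituting: BOD_load = 53.3720 * 1603.3800 / 1000
Result: 85.5756 kg/day


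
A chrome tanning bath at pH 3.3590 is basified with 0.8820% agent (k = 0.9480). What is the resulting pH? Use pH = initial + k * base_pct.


Formula: pH_final = pH_initial + k * base_pct
Substituting: pH_final = 3.3590 + 0.9480 * 0.8820
Result: 4.1951


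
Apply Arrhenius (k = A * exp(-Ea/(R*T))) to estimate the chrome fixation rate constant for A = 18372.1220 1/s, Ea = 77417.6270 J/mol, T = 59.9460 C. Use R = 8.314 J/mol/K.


T_K = T_C + 273.15 = 59.9460 + 273.15 = 333.0960 K
exponent = -Ea / (R * T_K) = -77417.6270 / (8.314 * 333.0960) = -27.9551
k = A * exp(exponent) = 18372.1220 * exp(-27.9551) = 1.3287e-08 1/s


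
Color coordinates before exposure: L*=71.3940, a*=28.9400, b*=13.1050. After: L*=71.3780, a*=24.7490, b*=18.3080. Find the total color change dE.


dL = -0.016, da = -4.1910, db = 5.2030
dE = sqrt((-0.016)^2 + (-4.1910)^2 + 5.2030^2) = 6.6810


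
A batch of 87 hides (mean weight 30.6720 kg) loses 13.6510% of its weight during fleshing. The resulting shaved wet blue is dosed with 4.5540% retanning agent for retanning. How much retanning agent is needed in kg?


Total_raw = N * avg_wt = 87 * 30.6720 = 2668.4640 kg
Substrate = Total_raw * (1 - loss/100) = 2668.4640 * (1 - 13.6510/100) = 2304.1920 kg
Retan = Substrate * pct / 100 = 2304.1920 * 4.5540 / 100 = 104.9329 kg


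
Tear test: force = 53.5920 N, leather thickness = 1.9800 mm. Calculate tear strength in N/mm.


Formula: Tear strength = force / thickness
Substituting: Tear strength = 53.5920 / 1.9800
Result: 27.0667 N/mm


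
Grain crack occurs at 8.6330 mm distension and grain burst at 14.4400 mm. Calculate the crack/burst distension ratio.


Formula: Ratio = crack / burst
Substituting: Ratio = 8.6330 / 14.4400
Result: 0.5979


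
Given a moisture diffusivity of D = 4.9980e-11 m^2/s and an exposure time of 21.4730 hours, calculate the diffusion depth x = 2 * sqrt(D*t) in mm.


t = 21.4730 hr * 3600 = 77302.8000 s
D * t = 4.9980e-11 * 77302.8000 = 3.8636e-06
x = 2 * sqrt(D*t) = 2 * sqrt(3.8636e-06) = 0.00393121 m = 3.9312 mm


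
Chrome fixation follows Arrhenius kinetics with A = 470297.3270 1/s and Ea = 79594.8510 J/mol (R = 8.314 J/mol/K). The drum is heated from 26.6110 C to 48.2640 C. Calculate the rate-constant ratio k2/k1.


T1 = 26.6110 + 273.15 = 299.7610 K; T2 = 48.2640 + 273.15 = 321.4140 K
k1 = A * exp(-Ea/(R*T1)) = 470297.3270 * exp(-79594.8510/(8.314*299.7610)) = 6.3406e-09 1/s
k2 = A * exp(-Ea/(R*T2)) = 470297.3270 * exp(-79594.8510/(8.314*321.4140)) = 5.4518e-08 1/s
k2/k1 = 5.4518e-08 / 6.3406e-09 = 8.5982


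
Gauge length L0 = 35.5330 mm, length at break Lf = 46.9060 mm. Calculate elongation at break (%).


Formula: Elongation = (Lf - L0) / L0 * 100
Substituting: Elongation = (46.9060 - 35.5330) / 35.5330 * 100
Result: 32.0069 %


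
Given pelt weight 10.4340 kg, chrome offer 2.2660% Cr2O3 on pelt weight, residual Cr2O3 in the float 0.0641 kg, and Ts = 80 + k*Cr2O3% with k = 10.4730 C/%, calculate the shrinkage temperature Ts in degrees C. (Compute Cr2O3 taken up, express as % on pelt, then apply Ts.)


Offered = pelt * offer_pct / 100 = 10.4340 * 2.2660 / 100 = 0.2364 kg
Uptake = offered - residual = 0.2364 - 0.0641 = 0.1723 kg
Cr2O3% on pelt = uptake / pelt * 100 = 0.1723 / 10.4340 * 100 = 1.6517 %
Ts = 80 + k * Cr2O3% = 80 + 10.4730 * 1.6517 = 97.2979 C


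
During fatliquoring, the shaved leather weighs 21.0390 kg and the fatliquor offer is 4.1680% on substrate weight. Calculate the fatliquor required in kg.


Formula: Fat = substrate * pct / 100
Substituting: Fat = 21.0390 * 4.1680 / 100
Result: 0.8769 kg


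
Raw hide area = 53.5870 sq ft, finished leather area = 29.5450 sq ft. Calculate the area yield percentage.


Formula: Yield = finished / raw * 100
Substituting: Yield = 29.5450 / 53.5870 * 100
Result: 55.1346 %


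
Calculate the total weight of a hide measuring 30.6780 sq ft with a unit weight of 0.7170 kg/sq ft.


Formula: Weight = area * weight_per_sqft
Substituting: Weight = 30.6780 * 0.7170
Result: 21.9961 kg


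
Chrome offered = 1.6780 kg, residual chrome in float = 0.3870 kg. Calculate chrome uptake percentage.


Formula: Uptake = (offered - residual) / offered * 100
Substituting: Uptake = (1.6780 - 0.3870) / 1.6780 * 100
Result: 76.9368 %


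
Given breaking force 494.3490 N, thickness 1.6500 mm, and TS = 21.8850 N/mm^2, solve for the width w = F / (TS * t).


Formula: w = F / (TS * t)
Substituting: w = 494.3490 / (21.8850 * 1.6500)
Result: 13.6900 mm


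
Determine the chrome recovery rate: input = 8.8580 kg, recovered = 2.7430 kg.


Formula: Recovery = recovered / input * 100
Substituting: Recovery = 2.7430 / 8.8580 * 100
Result: 30.9664 %


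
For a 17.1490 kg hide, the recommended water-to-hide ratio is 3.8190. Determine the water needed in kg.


Formula: Water = hide_weight * ratio
Substituting: Water = 17.1490 * 3.8190
Result: 65.4920 kg


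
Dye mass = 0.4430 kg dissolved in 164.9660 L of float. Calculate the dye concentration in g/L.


Formula: Conc = dye_mass(kg) / volume(L) * 1000
Substituting: Conc = 0.4430 / 164.9660 * 1000
Result: 2.6854 g/L


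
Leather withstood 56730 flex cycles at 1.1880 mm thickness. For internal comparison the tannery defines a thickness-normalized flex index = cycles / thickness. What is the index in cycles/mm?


Formula: Index = cycles / thickness
Substituting: Index = 56730 / 1.1880
Result: 47752.5253 cycles/mm


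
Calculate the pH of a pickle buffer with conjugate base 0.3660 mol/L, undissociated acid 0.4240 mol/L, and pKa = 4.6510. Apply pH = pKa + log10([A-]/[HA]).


ratio = [A-] / [HA] = 0.3660 / 0.4240 = 0.8632
log10(ratio) = -0.0638848
pH = pKa + log10(ratio) = 4.6510 - 0.0638848 = 4.5871


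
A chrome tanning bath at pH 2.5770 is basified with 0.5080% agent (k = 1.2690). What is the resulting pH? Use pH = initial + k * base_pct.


Formula: pH_final = pH_initial + k * base_pct
Substituting: pH_final = 2.5770 + 1.2690 * 0.5080
Result: 3.2217


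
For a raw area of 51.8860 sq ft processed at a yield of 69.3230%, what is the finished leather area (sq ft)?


Formula: finished = raw * yield / 100
Substituting: finished = 51.8860 * 69.3230 / 100
Result: 35.9689 sq ft


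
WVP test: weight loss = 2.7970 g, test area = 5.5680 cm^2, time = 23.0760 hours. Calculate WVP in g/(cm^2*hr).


Formula: WVP = loss / (area * time)
Substituting: WVP = 2.7970 / (5.5680 * 23.0760)
Result: 0.0217687 g/(cm^2*hr)


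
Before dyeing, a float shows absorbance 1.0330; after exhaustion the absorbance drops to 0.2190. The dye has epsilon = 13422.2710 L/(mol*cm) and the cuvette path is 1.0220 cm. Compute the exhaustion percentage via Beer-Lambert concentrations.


c_initial = A_i / (epsilon * l) = 1.0330 / (13422.2710 * 1.0220) = 7.5305e-05 mol/L
c_final = A_f / (epsilon * l) = 0.2190 / (13422.2710 * 1.0220) = 1.5965e-05 mol/L
Exhaustion = (c_initial - c_final) / c_initial * 100 = (7.5305e-05 - 1.5965e-05) / 7.5305e-05 * 100 = 78.7996 %


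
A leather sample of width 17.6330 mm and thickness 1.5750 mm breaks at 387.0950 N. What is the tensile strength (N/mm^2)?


Formula: TS = force / (width * thickness)
Substituting: TS = 387.0950 / (17.6330 * 1.5750)
Result: 13.9383 N/mm^2


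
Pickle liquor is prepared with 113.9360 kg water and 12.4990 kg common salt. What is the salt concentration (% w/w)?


Formula: Conc = salt / (water + salt) * 100
Substituting: Conc = 12.4990 / (113.9360 + 12.4990) * 100
Result: 9.8857 %


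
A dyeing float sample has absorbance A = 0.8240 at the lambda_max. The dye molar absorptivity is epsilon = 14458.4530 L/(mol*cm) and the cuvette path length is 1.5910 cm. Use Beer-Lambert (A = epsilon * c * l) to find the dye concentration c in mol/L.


Formula: c = A / (epsilon * l)
Substituting: c = 0.8240 / (14458.4530 * 1.5910)
Result: 3.5821e-05 mol/L


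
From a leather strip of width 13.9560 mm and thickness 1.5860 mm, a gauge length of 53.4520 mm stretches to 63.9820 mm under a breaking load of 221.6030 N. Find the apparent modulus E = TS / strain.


TS = F / (w * t) = 221.6030 / (13.9560 * 1.5860) = 10.0118 N/mm^2
strain = (Lf - L0) / L0 = (63.9820 - 53.4520) / 53.4520 = 0.1970
E = TS / strain = 10.0118 / 0.1970 = 50.8215 N/mm^2


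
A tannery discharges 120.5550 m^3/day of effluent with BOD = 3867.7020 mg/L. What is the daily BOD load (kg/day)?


Formula: BOD_load = volume * conc / 1000
Substituting: BOD_load = 120.5550 * 3867.7020 / 1000
Result: 466.2708 kg/day


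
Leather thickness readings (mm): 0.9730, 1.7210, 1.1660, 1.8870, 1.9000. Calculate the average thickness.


Formula: Average = sum / n
Substituting: Average = 7.6470 / 5
Result: 1.5294 mm


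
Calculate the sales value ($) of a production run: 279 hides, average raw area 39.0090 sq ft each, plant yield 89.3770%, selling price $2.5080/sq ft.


Raw_total = N * avg_area = 279 * 39.0090 = 10883.5110 sq ft
Finished = Raw_total * yield / 100 = 10883.5110 * 89.3770 / 100 = 9727.3556 sq ft
Value = Finished * price = 9727.3556 * 2.5080 = 24396.2079 $


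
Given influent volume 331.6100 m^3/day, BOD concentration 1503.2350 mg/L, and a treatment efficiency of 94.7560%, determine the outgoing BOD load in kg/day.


Load_in = volume * conc / 1000 = 331.6100 * 1503.2350 / 1000 = 498.4878 kg/day
Removed = Load_in * eff / 100 = 498.4878 * 94.7560 / 100 = 472.3471 kg/day
Load_out = Load_in - Removed = 498.4878 - 472.3471 = 26.1407 kg/day


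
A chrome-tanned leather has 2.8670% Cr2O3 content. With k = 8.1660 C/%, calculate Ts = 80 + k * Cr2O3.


Formula: Ts = 80 + k * Cr2O3
Substituting: Ts = 80 + 8.1660 * 2.8670
Result: 103.4119 C


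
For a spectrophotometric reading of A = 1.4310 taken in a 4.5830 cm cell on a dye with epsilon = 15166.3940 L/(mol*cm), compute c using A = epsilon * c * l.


Formula: c = A / (epsilon * l)
Substituting: c = 1.4310 / (15166.3940 * 4.5830)
Result: 2.0588e-05 mol/L


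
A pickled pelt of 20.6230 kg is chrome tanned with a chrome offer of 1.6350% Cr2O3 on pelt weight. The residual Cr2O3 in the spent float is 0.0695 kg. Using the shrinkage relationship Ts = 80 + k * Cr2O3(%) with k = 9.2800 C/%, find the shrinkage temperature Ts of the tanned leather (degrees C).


Offered = pelt * offer_pct / 100 = 20.6230 * 1.6350 / 100 = 0.3372 kg
Uptake = offered - residual = 0.3372 - 0.0695 = 0.2677 kg
Cr2O3% on pelt = uptake / pelt * 100 = 0.2677 / 20.6230 * 100 = 1.2980 %
Ts = 80 + k * Cr2O3% = 80 + 9.2800 * 1.2980 = 92.0454 C


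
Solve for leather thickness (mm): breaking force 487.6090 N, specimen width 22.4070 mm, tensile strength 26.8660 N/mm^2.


Formula: t = F / (TS * w)
Substituting: t = 487.6090 / (26.8660 * 22.4070)
Result: 0.8100 mm


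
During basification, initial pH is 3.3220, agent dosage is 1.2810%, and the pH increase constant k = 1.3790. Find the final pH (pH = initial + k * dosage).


Formula: pH_final = pH_initial + k * base_pct
Substituting: pH_final = 3.3220 + 1.3790 * 1.2810
Result: 5.0885


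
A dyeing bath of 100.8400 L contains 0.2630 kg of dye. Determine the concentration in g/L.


Formula: Conc = dye_mass(kg) / volume(L) * 1000
Substituting: Conc = 0.2630 / 100.8400 * 1000
Result: 2.6081 g/L


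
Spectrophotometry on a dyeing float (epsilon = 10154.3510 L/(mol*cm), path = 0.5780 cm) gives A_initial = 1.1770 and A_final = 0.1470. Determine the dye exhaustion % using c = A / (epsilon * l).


c_initial = A_i / (epsilon * l) = 1.1770 / (10154.3510 * 0.5780) = 2.0054e-04 mol/L
c_final = A_f / (epsilon * l) = 0.1470 / (10154.3510 * 0.5780) = 2.5046e-05 mol/L
Exhaustion = (c_initial - c_final) / c_initial * 100 = (2.0054e-04 - 2.5046e-05) / 2.0054e-04 * 100 = 87.5106 %


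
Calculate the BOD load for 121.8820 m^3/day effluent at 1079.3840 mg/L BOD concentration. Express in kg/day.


Formula: BOD_load = volume * conc / 1000
Substituting: BOD_load = 121.8820 * 1079.3840 / 1000
Result: 131.5575 kg/day


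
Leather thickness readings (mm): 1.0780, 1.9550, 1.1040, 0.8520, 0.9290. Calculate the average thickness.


Formula: Average = sum / n
Substituting: Average = 5.9180 / 5
Result: 1.1836 mm


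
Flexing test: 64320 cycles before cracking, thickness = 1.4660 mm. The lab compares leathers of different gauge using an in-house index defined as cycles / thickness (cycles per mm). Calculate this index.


Formula: Index = cycles / thickness
Substituting: Index = 64320 / 1.4660
Result: 43874.4884 cycles/mm


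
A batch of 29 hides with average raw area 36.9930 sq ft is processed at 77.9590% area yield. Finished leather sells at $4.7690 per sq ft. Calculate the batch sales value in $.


Raw_total = N * avg_area = 29 * 36.9930 = 1072.7970 sq ft
Finished = Raw_total * yield / 100 = 1072.7970 * 77.9590 / 100 = 836.3418 sq ft
Value = Finished * price = 836.3418 * 4.7690 = 3988.5141 $


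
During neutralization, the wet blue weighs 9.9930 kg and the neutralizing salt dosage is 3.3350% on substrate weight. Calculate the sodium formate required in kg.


Formula: Neutralizer = substrate * pct / 100
Substituting: Neutralizer = 9.9930 * 3.3350 / 100
Result: 0.3333 kg


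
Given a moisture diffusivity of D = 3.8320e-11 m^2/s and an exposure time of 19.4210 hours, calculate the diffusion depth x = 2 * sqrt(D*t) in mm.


t = 19.4210 hr * 3600 = 69915.6000 s
D * t = 3.8320e-11 * 69915.6000 = 2.6792e-06
x = 2 * sqrt(D*t) = 2 * sqrt(2.6792e-06) = 0.00327363 m = 3.2736 mm


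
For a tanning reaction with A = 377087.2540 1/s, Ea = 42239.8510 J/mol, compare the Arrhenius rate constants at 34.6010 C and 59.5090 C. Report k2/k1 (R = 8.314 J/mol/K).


T1 = 34.6010 + 273.15 = 307.7510 K; T2 = 59.5090 + 273.15 = 332.6590 K
k1 = A * exp(-Ea/(R*T1)) = 377087.2540 * exp(-42239.8510/(8.314*307.7510)) = 0.0255155 1/s
k2 = A * exp(-Ea/(R*T2)) = 377087.2540 * exp(-42239.8510/(8.314*332.6590)) = 0.0878283 1/s
k2/k1 = 0.0878283 / 0.0255155 = 3.4422


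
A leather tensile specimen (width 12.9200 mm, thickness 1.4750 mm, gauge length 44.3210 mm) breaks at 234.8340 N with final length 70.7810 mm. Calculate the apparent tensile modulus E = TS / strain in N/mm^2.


TS = F / (w * t) = 234.8340 / (12.9200 * 1.4750) = 12.3227 N/mm^2
strain = (Lf - L0) / L0 = (70.7810 - 44.3210) / 44.3210 = 0.5970
E = TS / strain = 12.3227 / 0.5970 = 20.6408 N/mm^2


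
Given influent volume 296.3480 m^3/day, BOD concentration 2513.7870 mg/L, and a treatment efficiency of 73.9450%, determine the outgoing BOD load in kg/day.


Load_in = volume * conc / 1000 = 296.3480 * 2513.7870 / 1000 = 744.9557 kg/day
Removed = Load_in * eff / 100 = 744.9557 * 73.9450 / 100 = 550.8575 kg/day
Load_out = Load_in - Removed = 744.9557 - 550.8575 = 194.0982 kg/day


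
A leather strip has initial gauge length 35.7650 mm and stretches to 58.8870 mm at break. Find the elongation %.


Formula: Elongation = (Lf - L0) / L0 * 100
Substituting: Elongation = (58.8870 - 35.7650) / 35.7650 * 100
Result: 64.6498 %


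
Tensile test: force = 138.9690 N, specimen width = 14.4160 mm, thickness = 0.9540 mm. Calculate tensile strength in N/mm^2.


Formula: TS = force / (width * thickness)
Substituting: TS = 138.9690 / (14.4160 * 0.9540)
Result: 10.1047 N/mm^2


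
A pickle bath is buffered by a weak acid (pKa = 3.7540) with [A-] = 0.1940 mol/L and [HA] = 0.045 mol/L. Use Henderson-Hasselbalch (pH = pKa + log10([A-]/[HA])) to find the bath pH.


ratio = [A-] / [HA] = 0.1940 / 0.045 = 4.3111
log10(ratio) = 0.6346
pH = pKa + log10(ratio) = 3.7540 + 0.6346 = 4.3886


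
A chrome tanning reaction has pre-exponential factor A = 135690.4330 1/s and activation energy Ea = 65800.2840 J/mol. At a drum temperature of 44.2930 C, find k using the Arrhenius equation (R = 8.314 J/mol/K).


T_K = T_C + 273.15 = 44.2930 + 273.15 = 317.4430 K
exponent = -Ea / (R * T_K) = -65800.2840 / (8.314 * 317.4430) = -24.9317
k = A * exp(exponent) = 135690.4330 * exp(-24.9317) = 2.0177e-06 1/s


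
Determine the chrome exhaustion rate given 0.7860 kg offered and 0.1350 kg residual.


Formula: Uptake = (offered - residual) / offered * 100
Substituting: Uptake = (0.7860 - 0.1350) / 0.7860 * 100
Result: 82.8244 %


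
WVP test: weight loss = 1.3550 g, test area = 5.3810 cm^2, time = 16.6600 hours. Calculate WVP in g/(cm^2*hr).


Formula: WVP = loss / (area * time)
Substituting: WVP = 1.3550 / (5.3810 * 16.6600)
Result: 0.0151148 g/(cm^2*hr)


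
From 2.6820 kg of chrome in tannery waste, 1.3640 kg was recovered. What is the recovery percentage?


Formula: Recovery = recovered / input * 100
Substituting: Recovery = 1.3640 / 2.6820 * 100
Result: 50.8576 %


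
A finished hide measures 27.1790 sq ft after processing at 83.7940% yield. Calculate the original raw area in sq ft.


Formula: raw = finished * 100 / yield
Substituting: raw = 27.1790 * 100 / 83.7940
Result: 32.4355 sq ft


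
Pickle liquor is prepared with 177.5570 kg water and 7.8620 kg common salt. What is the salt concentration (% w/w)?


Formula: Conc = salt / (water + salt) * 100
Substituting: Conc = 7.8620 / (177.5570 + 7.8620) * 100
Result: 4.2401 %


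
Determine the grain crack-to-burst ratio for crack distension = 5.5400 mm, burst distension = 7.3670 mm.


Formula: Ratio = crack / burst
Substituting: Ratio = 5.5400 / 7.3670
Result: 0.7520


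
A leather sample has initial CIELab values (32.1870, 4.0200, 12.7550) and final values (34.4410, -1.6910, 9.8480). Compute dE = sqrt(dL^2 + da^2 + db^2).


dL = 2.2540, da = -5.7110, db = -2.9070
dE = sqrt(2.2540^2 + (-5.7110)^2 + (-2.9070)^2) = 6.7931


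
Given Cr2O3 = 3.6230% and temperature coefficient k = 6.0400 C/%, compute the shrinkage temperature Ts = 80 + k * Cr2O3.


Formula: Ts = 80 + k * Cr2O3
Substituting: Ts = 80 + 6.0400 * 3.6230
Result: 101.8829 C


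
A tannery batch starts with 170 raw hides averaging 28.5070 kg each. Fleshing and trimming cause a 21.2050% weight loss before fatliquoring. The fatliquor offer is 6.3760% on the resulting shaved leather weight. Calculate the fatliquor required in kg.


Total_raw = N * avg_wt = 170 * 28.5070 = 4846.1900 kg
Substrate = Total_raw * (1 - loss/100) = 4846.1900 * (1 - 21.2050/100) = 3818.5554 kg
Fat = Substrate * pct / 100 = 3818.5554 * 6.3760 / 100 = 243.4711 kg


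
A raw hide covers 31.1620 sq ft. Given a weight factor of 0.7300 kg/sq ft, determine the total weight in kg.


Formula: Weight = area * weight_per_sqft
Substituting: Weight = 31.1620 * 0.7300
Result: 22.7483 kg


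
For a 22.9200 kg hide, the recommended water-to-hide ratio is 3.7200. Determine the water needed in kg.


Formula: Water = hide_weight * ratio
Substituting: Water = 22.9200 * 3.7200
Result: 85.2624 kg


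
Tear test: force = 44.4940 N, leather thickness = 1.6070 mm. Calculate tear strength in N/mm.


Formula: Tear strength = force / thickness
Substituting: Tear strength = 44.4940 / 1.6070
Result: 27.6876 N/mm


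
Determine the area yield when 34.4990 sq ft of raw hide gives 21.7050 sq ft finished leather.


Formula: Yield = finished / raw * 100
Substituting: Yield = 21.7050 / 34.4990 * 100
Result: 62.9149 %


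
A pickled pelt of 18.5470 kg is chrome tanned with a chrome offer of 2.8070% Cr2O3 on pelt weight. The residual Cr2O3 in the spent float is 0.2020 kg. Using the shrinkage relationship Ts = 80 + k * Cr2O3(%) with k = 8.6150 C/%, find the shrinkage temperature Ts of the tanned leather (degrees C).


Offered = pelt * offer_pct / 100 = 18.5470 * 2.8070 / 100 = 0.5206 kg
Uptake = offered - residual = 0.5206 - 0.2020 = 0.3186 kg
Cr2O3% on pelt = uptake / pelt * 100 = 0.3186 / 18.5470 * 100 = 1.7179 %
Ts = 80 + k * Cr2O3% = 80 + 8.6150 * 1.7179 = 94.7995 C


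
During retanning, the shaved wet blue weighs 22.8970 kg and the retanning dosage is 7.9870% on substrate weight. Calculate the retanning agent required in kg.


Formula: Retan = substrate * pct / 100
Substituting: Retan = 22.8970 * 7.9870 / 100
Result: 1.8288 kg


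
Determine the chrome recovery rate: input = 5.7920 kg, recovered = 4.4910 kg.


Formula: Recovery = recovered / input * 100
Substituting: Recovery = 4.4910 / 5.7920 * 100
Result: 77.5380 %


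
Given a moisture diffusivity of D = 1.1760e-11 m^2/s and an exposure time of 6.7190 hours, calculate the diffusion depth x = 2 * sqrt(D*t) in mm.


t = 6.7190 hr * 3600 = 24188.4000 s
D * t = 1.1760e-11 * 24188.4000 = 2.8446e-07
x = 2 * sqrt(D*t) = 2 * sqrt(2.8446e-07) = 0.00106669 m = 1.0667 mm


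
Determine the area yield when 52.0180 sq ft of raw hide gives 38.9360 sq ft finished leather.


Formula: Yield = finished / raw * 100
Substituting: Yield = 38.9360 / 52.0180 * 100
Result: 74.8510 %


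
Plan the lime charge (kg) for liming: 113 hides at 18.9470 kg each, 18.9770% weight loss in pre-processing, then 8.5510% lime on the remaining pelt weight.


Total_raw = N * avg_wt = 113 * 18.9470 = 2141.0110 kg
Substrate = Total_raw * (1 - loss/100) = 2141.0110 * (1 - 18.9770/100) = 1734.7113 kg
Lime = Substrate * pct / 100 = 1734.7113 * 8.5510 / 100 = 148.3352 kg


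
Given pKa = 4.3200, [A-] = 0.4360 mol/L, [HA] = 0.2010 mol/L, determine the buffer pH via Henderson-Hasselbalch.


ratio = [A-] / [HA] = 0.4360 / 0.2010 = 2.1692
log10(ratio) = 0.3363
pH = pKa + log10(ratio) = 4.3200 + 0.3363 = 4.6563


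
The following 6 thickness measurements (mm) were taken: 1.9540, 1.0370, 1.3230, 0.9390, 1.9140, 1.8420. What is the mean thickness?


Formula: Average = sum / n
Substituting: Average = 9.0090 / 6
Result: 1.5015 mm


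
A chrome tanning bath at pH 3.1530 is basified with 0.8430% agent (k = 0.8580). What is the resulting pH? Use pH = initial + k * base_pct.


Formula: pH_final = pH_initial + k * base_pct
Substituting: pH_final = 3.1530 + 0.8580 * 0.8430
Result: 3.8763


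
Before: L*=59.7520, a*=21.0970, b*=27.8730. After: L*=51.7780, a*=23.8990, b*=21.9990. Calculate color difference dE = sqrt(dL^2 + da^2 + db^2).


dL = -7.9740, da = 2.8020, db = -5.8740
dE = sqrt((-7.9740)^2 + 2.8020^2 + (-5.8740)^2) = 10.2927


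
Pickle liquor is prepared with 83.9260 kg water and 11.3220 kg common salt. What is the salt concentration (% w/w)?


Formula: Conc = salt / (water + salt) * 100
Substituting: Conc = 11.3220 / (83.9260 + 11.3220) * 100
Result: 11.8869 %


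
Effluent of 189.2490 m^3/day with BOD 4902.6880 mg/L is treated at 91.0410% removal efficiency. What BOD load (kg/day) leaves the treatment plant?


Load_in = volume * conc / 1000 = 189.2490 * 4902.6880 / 1000 = 927.8288 kg/day
Removed = Load_in * eff / 100 = 927.8288 * 91.0410 / 100 = 844.7046 kg/day
Load_out = Load_in - Removed = 927.8288 - 844.7046 = 83.1242 kg/day


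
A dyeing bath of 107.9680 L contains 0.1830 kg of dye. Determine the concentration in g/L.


Formula: Conc = dye_mass(kg) / volume(L) * 1000
Substituting: Conc = 0.1830 / 107.9680 * 1000
Result: 1.6949 g/L


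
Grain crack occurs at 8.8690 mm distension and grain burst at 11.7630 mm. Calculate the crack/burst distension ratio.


Formula: Ratio = crack / burst
Substituting: Ratio = 8.8690 / 11.7630
Result: 0.7540


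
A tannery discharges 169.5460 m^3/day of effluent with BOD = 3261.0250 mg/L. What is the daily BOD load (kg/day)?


Formula: BOD_load = volume * conc / 1000
Substituting: BOD_load = 169.5460 * 3261.0250 / 1000
Result: 552.8937 kg/day


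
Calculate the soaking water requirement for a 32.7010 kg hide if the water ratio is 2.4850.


Formula: Water = hide_weight * ratio
Substituting: Water = 32.7010 * 2.4850
Result: 81.2620 kg


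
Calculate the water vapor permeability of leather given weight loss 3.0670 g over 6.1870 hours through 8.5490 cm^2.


Formula: WVP = loss / (area * time)
Substituting: WVP = 3.0670 / (8.5490 * 6.1870)
Result: 0.0579854 g/(cm^2*hr)


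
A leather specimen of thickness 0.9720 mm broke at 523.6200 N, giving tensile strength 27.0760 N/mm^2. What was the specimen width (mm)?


Formula: w = F / (TS * t)
Substituting: w = 523.6200 / (27.0760 * 0.9720)
Result: 19.8960 mm


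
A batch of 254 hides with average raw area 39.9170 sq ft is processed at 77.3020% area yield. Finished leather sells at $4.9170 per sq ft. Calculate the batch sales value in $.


Raw_total = N * avg_area = 254 * 39.9170 = 10138.9180 sq ft
Finished = Raw_total * yield / 100 = 10138.9180 * 77.3020 / 100 = 7837.5864 sq ft
Value = Finished * price = 7837.5864 * 4.9170 = 38537.4123 $


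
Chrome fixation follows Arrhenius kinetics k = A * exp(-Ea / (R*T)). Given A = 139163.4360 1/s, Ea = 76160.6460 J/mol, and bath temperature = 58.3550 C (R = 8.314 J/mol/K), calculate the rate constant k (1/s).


T_K = T_C + 273.15 = 58.3550 + 273.15 = 331.5050 K
exponent = -Ea / (R * T_K) = -76160.6460 / (8.314 * 331.5050) = -27.6332
k = A * exp(exponent) = 139163.4360 * exp(-27.6332) = 1.3887e-07 1/s
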